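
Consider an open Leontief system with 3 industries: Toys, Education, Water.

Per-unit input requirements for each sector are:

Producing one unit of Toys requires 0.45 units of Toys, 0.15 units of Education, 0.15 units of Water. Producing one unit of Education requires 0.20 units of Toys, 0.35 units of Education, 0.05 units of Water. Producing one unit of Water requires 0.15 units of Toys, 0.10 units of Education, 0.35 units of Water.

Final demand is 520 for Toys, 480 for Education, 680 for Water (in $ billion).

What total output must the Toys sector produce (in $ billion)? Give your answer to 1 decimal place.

I − A =
  [   0.55    -0.20    -0.15]
  [  -0.15     0.65    -0.10]
  [  -0.15    -0.05     0.65]
Cofactors of I−A, C_ij = (−1)^(i+j)·(minor ij) (rows/columns in the sector order above):
  C_11 = (0.65)(0.65) − (-0.10)(-0.05) = 0.4175
  C_12 = −[(-0.15)(0.65) − (-0.10)(-0.15)] = 0.1125
  C_13 = (-0.15)(-0.05) − (0.65)(-0.15) = 0.1050
  C_21 = −[(-0.20)(0.65) − (-0.15)(-0.05)] = 0.1375
  C_22 = (0.55)(0.65) − (-0.15)(-0.15) = 0.3350
  C_23 = −[(0.55)(-0.05) − (-0.20)(-0.15)] = 0.0575
  C_31 = (-0.20)(-0.10) − (-0.15)(0.65) = 0.1175
  C_32 = −[(0.55)(-0.10) − (-0.15)(-0.15)] = 0.0775
  C_33 = (0.55)(0.65) − (-0.20)(-0.15) = 0.3275
det(I−A) = Σ_j (I−A)_1j·C_1j = (0.55)(0.4175) + (-0.20)(0.1125) + (-0.15)(0.1050) = 0.191375
adj(I−A) = Cᵀ =
  [ 0.4175   0.1375   0.1175]
  [ 0.1125   0.3350   0.0775]
  [ 0.1050   0.0575   0.3275]
(I − A)⁻¹ = adj(I−A) / det(I−A) ≈
  [   2.1816     0.7185     0.6140]
  [   0.5879     1.7505     0.4050]
  [   0.5487     0.3005     1.7113]
x = (I − A)⁻¹ d = adj(I−A)·d / det(I−A), with det(I−A) = 0.191375:
  x_1 = (0.4175·520 + 0.1375·480 + 0.1175·680) / 0.191375 = 363.00 / 0.191375 ≈ 1896.8
  x_2 = (0.1125·520 + 0.3350·480 + 0.0775·680) / 0.191375 = 272.00 / 0.191375 ≈ 1421.3
  x_3 = (0.1050·520 + 0.0575·480 + 0.3275·680) / 0.191375 = 304.90 / 0.191375 ≈ 1593.2

x_1 = 1896.8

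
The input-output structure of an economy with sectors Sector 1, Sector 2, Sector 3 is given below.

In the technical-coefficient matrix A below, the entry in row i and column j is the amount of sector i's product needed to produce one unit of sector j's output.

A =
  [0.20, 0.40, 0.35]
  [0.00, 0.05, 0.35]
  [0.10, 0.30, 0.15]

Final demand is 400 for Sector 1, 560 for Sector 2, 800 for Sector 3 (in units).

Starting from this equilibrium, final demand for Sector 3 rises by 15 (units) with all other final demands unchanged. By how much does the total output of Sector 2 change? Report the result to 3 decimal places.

I − A =
  [   0.80    -0.40    -0.35]
  [   0.00     0.95    -0.35]
  [  -0.10    -0.30     0.85]
Cofactors of I−A, C_ij = (−1)^(i+j)·(minor ij) (rows/columns in the sector order above):
  C_11 = (0.95)(0.85) − (-0.35)(-0.30) = 0.7025
  C_12 = −[(0.00)(0.85) − (-0.35)(-0.10)] = 0.0350
  C_13 = (0.00)(-0.30) − (0.95)(-0.10) = 0.0950
  C_21 = −[(-0.40)(0.85) − (-0.35)(-0.30)] = 0.4450
  C_22 = (0.80)(0.85) − (-0.35)(-0.10) = 0.6450
  C_23 = −[(0.80)(-0.30) − (-0.40)(-0.10)] = 0.2800
  C_31 = (-0.40)(-0.35) − (-0.35)(0.95) = 0.4725
  C_32 = −[(0.80)(-0.35) − (-0.35)(0.00)] = 0.2800
  C_33 = (0.80)(0.95) − (-0.40)(0.00) = 0.7600
det(I−A) = Σ_j (I−A)_1j·C_1j = (0.80)(0.7025) + (-0.40)(0.0350) + (-0.35)(0.0950) = 0.51475
adj(I−A) = Cᵀ =
  [ 0.7025   0.4450   0.4725]
  [ 0.0350   0.6450   0.2800]
  [ 0.0950   0.2800   0.7600]
(I − A)⁻¹ = adj(I−A) / det(I−A) ≈
  [   1.3647     0.8645     0.9179]
  [   0.0680     1.2530     0.5440]
  [   0.1846     0.5440     1.4764]
Δx = (I − A)⁻¹ Δd with Δd having +15 in the Sector 3 component and 0 elsewhere.
So Δx_2 = L_23 · (+15), where L_23 = adj(I−A)_23 / det(I−A) = 0.2800 / 0.51475.
Δx_2 = 0.2800 × (+15) / 0.51475 = 4.20 / 0.51475 ≈ 8.159.

Δx_2 = 8.159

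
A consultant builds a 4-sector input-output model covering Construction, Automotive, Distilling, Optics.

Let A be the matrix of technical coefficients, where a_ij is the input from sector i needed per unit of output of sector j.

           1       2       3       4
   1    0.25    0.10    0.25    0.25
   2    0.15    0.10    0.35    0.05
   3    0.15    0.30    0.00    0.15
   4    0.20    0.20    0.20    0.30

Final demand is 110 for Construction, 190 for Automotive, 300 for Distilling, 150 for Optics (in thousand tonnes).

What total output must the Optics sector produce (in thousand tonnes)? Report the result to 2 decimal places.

x_4 = 836.38

I − A =
  [   0.75    -0.10    -0.25    -0.25]
  [  -0.15     0.90    -0.35    -0.05]
  [  -0.15    -0.30     1.00    -0.15]
  [  -0.20    -0.20    -0.20     0.70]
Compute the cofactors C_ij = (−1)^(i+j)·(3×3 minor ij) of I−A; the adjugate is their transpose:
adj(I−A) = Cᵀ =
  [ 0.50600   0.19200   0.24300   0.24650]
  [ 0.15925   0.41125   0.21000   0.13125]
  [ 0.15900   0.18600   0.40100   0.15600]
  [ 0.23550   0.22550   0.24400   0.53100]
det(I−A) = Σ_j (I−A)_1j·C_1j = (0.75)(0.50600) + (-0.10)(0.15925) + (-0.25)(0.15900) + (-0.25)(0.23550) = 0.26495
(I − A)⁻¹ = adj(I−A) / det(I−A) ≈
  [   1.9098     0.7247     0.9172     0.9304]
  [   0.6011     1.5522     0.7926     0.4954]
  [   0.6001     0.7020     1.5135     0.5888]
  [   0.8888     0.8511     0.9209     2.0042]
x = (I − A)⁻¹ d = adj(I−A)·d / det(I−A), with det(I−A) = 0.26495:
  x_1 = (0.50600·110 + 0.19200·190 + 0.24300·300 + 0.24650·150) / 0.26495 = 202.015 / 0.26495 ≈ 762.46
  x_2 = (0.15925·110 + 0.41125·190 + 0.21000·300 + 0.13125·150) / 0.26495 = 178.3425 / 0.26495 ≈ 673.12
  x_3 = (0.15900·110 + 0.18600·190 + 0.40100·300 + 0.15600·150) / 0.26495 = 196.53 / 0.26495 ≈ 741.76
  x_4 = (0.23550·110 + 0.22550·190 + 0.24400·300 + 0.53100·150) / 0.26495 = 221.60 / 0.26495 ≈ 836.38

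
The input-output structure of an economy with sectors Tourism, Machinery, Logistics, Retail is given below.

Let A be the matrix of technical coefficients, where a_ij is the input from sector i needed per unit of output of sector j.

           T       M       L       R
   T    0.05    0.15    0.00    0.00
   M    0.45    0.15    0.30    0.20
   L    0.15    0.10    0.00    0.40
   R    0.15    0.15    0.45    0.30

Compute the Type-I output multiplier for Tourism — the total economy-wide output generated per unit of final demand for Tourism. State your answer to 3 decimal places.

I − A =
  [   0.95    -0.15     0.00     0.00]
  [  -0.45     0.85    -0.30    -0.20]
  [  -0.15    -0.10     1.00    -0.40]
  [  -0.15    -0.15    -0.45     0.70]
Compute the cofactors C_ij = (−1)^(i+j)·(3×3 minor ij) of I−A; the adjugate is their transpose:
adj(I−A) = Cᵀ =
  [ 0.364000   0.078000   0.045000   0.048000]
  [ 0.327000   0.494000   0.285000   0.304000]
  [ 0.197250   0.148250   0.485000   0.319500]
  [ 0.274875   0.217875   0.382500   0.704750]
det(I−A) = Σ_j (I−A)_1j·C_1j = (0.95)(0.364000) + (-0.15)(0.327000) + (0.00)(0.197250) + (0.00)(0.274875) = 0.29675
(I − A)⁻¹ = adj(I−A) / det(I−A) ≈
  [   1.2266     0.2628     0.1516     0.1618]
  [   1.1019     1.6647     0.9604     1.0244]
  [   0.6647     0.4996     1.6344     1.0767]
  [   0.9263     0.7342     1.2890     2.3749]
The output multiplier for sector j is the column-j sum of the Leontief inverse (I − A)⁻¹ = adj(I−A) / det(I−A).
Column T of adj(I−A): (0.364000, 0.327000, 0.197250, 0.274875); det(I−A) = 0.29675.
m_T = (0.364000 + 0.327000 + 0.197250 + 0.274875) / 0.29675 = 1.163125 / 0.29675 ≈ 3.920.

m_T = 3.920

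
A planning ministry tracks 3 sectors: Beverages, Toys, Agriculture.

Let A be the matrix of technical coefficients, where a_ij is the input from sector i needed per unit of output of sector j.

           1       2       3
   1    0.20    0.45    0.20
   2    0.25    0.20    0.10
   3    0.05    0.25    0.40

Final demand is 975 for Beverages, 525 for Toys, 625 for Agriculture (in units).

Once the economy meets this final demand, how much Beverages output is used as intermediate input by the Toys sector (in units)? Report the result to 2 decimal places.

I − A =
  [   0.80    -0.45    -0.20]
  [  -0.25     0.80    -0.10]
  [  -0.05    -0.25     0.60]
Cofactors of I−A, C_ij = (−1)^(i+j)·(minor ij) (rows/columns in the sector order above):
  C_11 = (0.80)(0.60) − (-0.10)(-0.25) = 0.4550
  C_12 = −[(-0.25)(0.60) − (-0.10)(-0.05)] = 0.1550
  C_13 = (-0.25)(-0.25) − (0.80)(-0.05) = 0.1025
  C_21 = −[(-0.45)(0.60) − (-0.20)(-0.25)] = 0.3200
  C_22 = (0.80)(0.60) − (-0.20)(-0.05) = 0.4700
  C_23 = −[(0.80)(-0.25) − (-0.45)(-0.05)] = 0.2225
  C_31 = (-0.45)(-0.10) − (-0.20)(0.80) = 0.2050
  C_32 = −[(0.80)(-0.10) − (-0.20)(-0.25)] = 0.1300
  C_33 = (0.80)(0.80) − (-0.45)(-0.25) = 0.5275
det(I−A) = Σ_j (I−A)_1j·C_1j = (0.80)(0.4550) + (-0.45)(0.1550) + (-0.20)(0.1025) = 0.27375
adj(I−A) = Cᵀ =
  [ 0.4550   0.3200   0.2050]
  [ 0.1550   0.4700   0.1300]
  [ 0.1025   0.2225   0.5275]
(I − A)⁻¹ = adj(I−A) / det(I−A) ≈
  [   1.6621     1.1689     0.7489]
  [   0.5662     1.7169     0.4749]
  [   0.3744     0.8128     1.9269]
First solve x = (I − A)⁻¹ d = adj(I−A)·d / det(I−A); in particular x_2 = (0.1550·975 + 0.4700·525 + 0.1300·625) / 0.27375 = 479.125 / 0.27375 ≈ 1750.2283.
Intermediate flow from 1 to 2: z_12 = a_12 · x_2 = 0.45 × 479.125 / 0.27375 = 215.60625 / 0.27375 ≈ 787.60.

z_12 = 787.60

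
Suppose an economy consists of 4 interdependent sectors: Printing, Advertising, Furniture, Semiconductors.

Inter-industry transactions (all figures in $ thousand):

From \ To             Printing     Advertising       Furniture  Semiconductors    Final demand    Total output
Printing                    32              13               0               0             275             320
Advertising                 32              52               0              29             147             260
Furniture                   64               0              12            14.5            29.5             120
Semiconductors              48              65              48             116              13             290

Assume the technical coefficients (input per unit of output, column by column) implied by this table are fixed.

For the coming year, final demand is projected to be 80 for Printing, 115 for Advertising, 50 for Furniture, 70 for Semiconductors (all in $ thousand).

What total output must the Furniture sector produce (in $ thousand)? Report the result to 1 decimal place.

Technical coefficients a_ij = z_ij / X_j:
  a_11 = 32/320 = 0.10, a_21 = 32/320 = 0.10, a_31 = 64/320 = 0.20, a_41 = 48/320 = 0.15
  a_12 = 13/260 = 0.05, a_22 = 52/260 = 0.20, a_32 = 0/260 = 0.00, a_42 = 65/260 = 0.25
  a_13 = 0/120 = 0.00, a_23 = 0/120 = 0.00, a_33 = 12/120 = 0.10, a_43 = 48/120 = 0.40
  a_14 = 0/290 = 0.00, a_24 = 29/290 = 0.10, a_34 = 14.5/290 = 0.05, a_44 = 116/290 = 0.40
I − A =
  [   0.90    -0.05     0.00     0.00]
  [  -0.10     0.80     0.00    -0.10]
  [  -0.20     0.00     0.90    -0.05]
  [  -0.15    -0.25    -0.40     0.60]
Compute the cofactors C_ij = (−1)^(i+j)·(3×3 minor ij) of I−A; the adjugate is their transpose:
adj(I−A) = Cᵀ =
  [ 0.393500   0.026000   0.002000   0.004500]
  [ 0.073500   0.468000   0.036000   0.081000]
  [ 0.098250   0.017625   0.405750   0.036750]
  [ 0.194500   0.213250   0.286000   0.643500]
det(I−A) = Σ_j (I−A)_1j·C_1j = (0.90)(0.393500) + (-0.05)(0.073500) + (0.00)(0.098250) + (0.00)(0.194500) = 0.350475
(I − A)⁻¹ = adj(I−A) / det(I−A) ≈
  [   1.1228     0.0742     0.0057     0.0128]
  [   0.2097     1.3353     0.1027     0.2311]
  [   0.2803     0.0503     1.1577     0.1049]
  [   0.5550     0.6085     0.8160     1.8361]
x = (I − A)⁻¹ d = adj(I−A)·d / det(I−A), with det(I−A) = 0.350475:
  x_1 = (0.393500·80 + 0.026000·115 + 0.002000·50 + 0.004500·70) / 0.350475 = 34.885 / 0.350475 ≈ 99.5
  x_2 = (0.073500·80 + 0.468000·115 + 0.036000·50 + 0.081000·70) / 0.350475 = 67.17 / 0.350475 ≈ 191.7
  x_3 = (0.098250·80 + 0.017625·115 + 0.405750·50 + 0.036750·70) / 0.350475 = 32.746875 / 0.350475 ≈ 93.4
  x_4 = (0.194500·80 + 0.213250·115 + 0.286000·50 + 0.643500·70) / 0.350475 = 99.42875 / 0.350475 ≈ 283.7

x_3 = 93.4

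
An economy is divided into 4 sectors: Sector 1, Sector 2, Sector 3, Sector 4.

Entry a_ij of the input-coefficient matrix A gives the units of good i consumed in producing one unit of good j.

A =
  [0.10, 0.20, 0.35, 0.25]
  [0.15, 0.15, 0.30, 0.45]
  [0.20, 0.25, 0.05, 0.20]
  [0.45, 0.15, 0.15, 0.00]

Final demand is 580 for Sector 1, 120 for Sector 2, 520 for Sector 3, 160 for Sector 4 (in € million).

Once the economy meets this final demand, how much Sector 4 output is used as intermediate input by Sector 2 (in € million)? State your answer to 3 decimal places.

z_42 = 361.237

I − A =
  [   0.90    -0.20    -0.35    -0.25]
  [  -0.15     0.85    -0.30    -0.45]
  [  -0.20    -0.25     0.95    -0.20]
  [  -0.45    -0.15    -0.15     1.00]
Compute the cofactors C_ij = (−1)^(i+j)·(3×3 minor ij) of I−A; the adjugate is their transpose:
adj(I−A) = Cᵀ =
  [ 0.617000   0.327000   0.390500   0.379500]
  [ 0.430875   0.612125   0.426000   0.468375]
  [ 0.325625   0.289375   0.532500   0.318125]
  [ 0.391125   0.282375   0.319500   0.546125]
det(I−A) = Σ_j (I−A)_1j·C_1j = (0.90)(0.617000) + (-0.20)(0.430875) + (-0.35)(0.325625) + (-0.25)(0.391125) = 0.257375
(I − A)⁻¹ = adj(I−A) / det(I−A) ≈
  [   2.3973     1.2705     1.5172     1.4745]
  [   1.6741     2.3783     1.6552     1.8198]
  [   1.2652     1.1243     2.0690     1.2360]
  [   1.5197     1.0971     1.2414     2.1219]
First solve x = (I − A)⁻¹ d = adj(I−A)·d / det(I−A); in particular x_2 = (0.430875·580 + 0.612125·120 + 0.426000·520 + 0.468375·160) / 0.257375 = 619.8225 / 0.257375 ≈ 2408.24672.
Intermediate flow from 4 to 2: z_42 = a_42 · x_2 = 0.15 × 619.8225 / 0.257375 = 92.973375 / 0.257375 ≈ 361.237.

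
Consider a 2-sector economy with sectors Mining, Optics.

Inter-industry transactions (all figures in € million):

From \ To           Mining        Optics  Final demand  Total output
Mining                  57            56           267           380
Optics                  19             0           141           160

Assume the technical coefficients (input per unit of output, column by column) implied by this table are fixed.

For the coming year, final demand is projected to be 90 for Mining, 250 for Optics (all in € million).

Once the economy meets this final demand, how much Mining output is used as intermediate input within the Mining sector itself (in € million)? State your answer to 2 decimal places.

Technical coefficients a_ij = z_ij / X_j:
  a_11 = 57/380 = 0.15, a_21 = 19/380 = 0.05
  a_12 = 56/160 = 0.35, a_22 = 0/160 = 0.00
I − A =
  [   0.85    -0.35]
  [  -0.05     1.00]
det(I−A) = (0.85)(1.00) − (-0.35)(-0.05) = 0.8325
adj(I−A) = [[1.00, 0.35], [0.05, 0.85]]
(I − A)⁻¹ = adj(I−A) / det(I−A) ≈
  [   1.2012     0.4204]
  [   0.0601     1.0210]
First solve x = (I − A)⁻¹ d = adj(I−A)·d / det(I−A); in particular x_1 = (1.00·90 + 0.35·250) / 0.8325 = 177.50 / 0.8325 ≈ 213.2132.
Intermediate flow from 1 to 1: z_11 = a_11 · x_1 = 0.15 × 177.50 / 0.8325 = 26.625 / 0.8325 ≈ 31.98.

z_11 = 31.98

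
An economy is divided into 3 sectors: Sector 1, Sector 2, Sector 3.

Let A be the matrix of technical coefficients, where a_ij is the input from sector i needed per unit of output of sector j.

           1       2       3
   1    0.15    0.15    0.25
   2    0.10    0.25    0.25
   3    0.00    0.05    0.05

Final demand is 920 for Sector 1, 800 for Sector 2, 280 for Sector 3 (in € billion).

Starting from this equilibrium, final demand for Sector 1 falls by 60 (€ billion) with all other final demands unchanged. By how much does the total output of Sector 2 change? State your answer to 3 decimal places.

Δx_2 = -9.836

I − A =
  [   0.85    -0.15    -0.25]
  [  -0.10     0.75    -0.25]
  [   0.00    -0.05     0.95]
Cofactors of I−A, C_ij = (−1)^(i+j)·(minor ij) (rows/columns in the sector order above):
  C_11 = (0.75)(0.95) − (-0.25)(-0.05) = 0.7000
  C_12 = −[(-0.10)(0.95) − (-0.25)(0.00)] = 0.0950
  C_13 = (-0.10)(-0.05) − (0.75)(0.00) = 0.0050
  C_21 = −[(-0.15)(0.95) − (-0.25)(-0.05)] = 0.1550
  C_22 = (0.85)(0.95) − (-0.25)(0.00) = 0.8075
  C_23 = −[(0.85)(-0.05) − (-0.15)(0.00)] = 0.0425
  C_31 = (-0.15)(-0.25) − (-0.25)(0.75) = 0.2250
  C_32 = −[(0.85)(-0.25) − (-0.25)(-0.10)] = 0.2375
  C_33 = (0.85)(0.75) − (-0.15)(-0.10) = 0.6225
det(I−A) = Σ_j (I−A)_1j·C_1j = (0.85)(0.7000) + (-0.15)(0.0950) + (-0.25)(0.0050) = 0.5795
adj(I−A) = Cᵀ =
  [ 0.7000   0.1550   0.2250]
  [ 0.0950   0.8075   0.2375]
  [ 0.0050   0.0425   0.6225]
(I − A)⁻¹ = adj(I−A) / det(I−A) ≈
  [   1.2079     0.2675     0.3883]
  [   0.1639     1.3934     0.4098]
  [   0.0086     0.0733     1.0742]
Δx = (I − A)⁻¹ Δd with Δd having -60 in the Sector 1 component and 0 elsewhere.
So Δx_2 = L_21 · (-60), where L_21 = adj(I−A)_21 / det(I−A) = 0.0950 / 0.5795.
Δx_2 = 0.0950 × (-60) / 0.5795 = -5.70 / 0.5795 ≈ -9.836.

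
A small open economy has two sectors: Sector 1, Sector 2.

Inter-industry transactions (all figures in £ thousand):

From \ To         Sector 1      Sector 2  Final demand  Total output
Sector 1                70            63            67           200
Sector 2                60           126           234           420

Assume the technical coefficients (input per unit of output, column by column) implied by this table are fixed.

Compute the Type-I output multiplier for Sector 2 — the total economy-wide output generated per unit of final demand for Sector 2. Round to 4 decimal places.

Technical coefficients a_ij = z_ij / X_j:
  a_11 = 70/200 = 0.35, a_21 = 60/200 = 0.30
  a_12 = 63/420 = 0.15, a_22 = 126/420 = 0.30
I − A =
  [   0.65    -0.15]
  [  -0.30     0.70]
det(I−A) = (0.65)(0.70) − (-0.15)(-0.30) = 0.4100
adj(I−A) = [[0.70, 0.15], [0.30, 0.65]]
(I − A)⁻¹ = adj(I−A) / det(I−A) ≈
  [   1.70732     0.36585]
  [   0.73171     1.58537]
The output multiplier for sector j is the column-j sum of the Leontief inverse (I − A)⁻¹ = adj(I−A) / det(I−A).
Column 2 of adj(I−A): (0.15, 0.65); det(I−A) = 0.4100.
m_2 = (0.15 + 0.65) / 0.4100 = 0.80 / 0.4100 ≈ 1.9512.

m_2 = 1.9512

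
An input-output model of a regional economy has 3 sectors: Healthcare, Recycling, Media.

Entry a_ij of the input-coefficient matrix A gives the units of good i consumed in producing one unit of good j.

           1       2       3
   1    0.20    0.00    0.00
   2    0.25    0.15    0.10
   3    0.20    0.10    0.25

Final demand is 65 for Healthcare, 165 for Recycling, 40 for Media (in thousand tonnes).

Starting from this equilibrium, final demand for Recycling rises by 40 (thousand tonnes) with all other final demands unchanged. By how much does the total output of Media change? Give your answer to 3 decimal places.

Δx_3 = 6.375

I − A =
  [   0.80     0.00     0.00]
  [  -0.25     0.85    -0.10]
  [  -0.20    -0.10     0.75]
Cofactors of I−A, C_ij = (−1)^(i+j)·(minor ij) (rows/columns in the sector order above):
  C_11 = (0.85)(0.75) − (-0.10)(-0.10) = 0.6275
  C_12 = −[(-0.25)(0.75) − (-0.10)(-0.20)] = 0.2075
  C_13 = (-0.25)(-0.10) − (0.85)(-0.20) = 0.1950
  C_21 = −[(0.00)(0.75) − (0.00)(-0.10)] = 0.0000
  C_22 = (0.80)(0.75) − (0.00)(-0.20) = 0.6000
  C_23 = −[(0.80)(-0.10) − (0.00)(-0.20)] = 0.0800
  C_31 = (0.00)(-0.10) − (0.00)(0.85) = 0.0000
  C_32 = −[(0.80)(-0.10) − (0.00)(-0.25)] = 0.0800
  C_33 = (0.80)(0.85) − (0.00)(-0.25) = 0.6800
det(I−A) = Σ_j (I−A)_1j·C_1j = (0.80)(0.6275) + (0.00)(0.2075) + (0.00)(0.1950) = 0.5020
adj(I−A) = Cᵀ =
  [ 0.6275   0.0000   0.0000]
  [ 0.2075   0.6000   0.0800]
  [ 0.1950   0.0800   0.6800]
(I − A)⁻¹ = adj(I−A) / det(I−A) ≈
  [   1.2500     0.0000     0.0000]
  [   0.4133     1.1952     0.1594]
  [   0.3884     0.1594     1.3546]
Δx = (I − A)⁻¹ Δd with Δd having +40 in the Recycling component and 0 elsewhere.
So Δx_3 = L_32 · (+40), where L_32 = adj(I−A)_32 / det(I−A) = 0.0800 / 0.5020.
Δx_3 = 0.0800 × (+40) / 0.5020 = 3.20 / 0.5020 ≈ 6.375.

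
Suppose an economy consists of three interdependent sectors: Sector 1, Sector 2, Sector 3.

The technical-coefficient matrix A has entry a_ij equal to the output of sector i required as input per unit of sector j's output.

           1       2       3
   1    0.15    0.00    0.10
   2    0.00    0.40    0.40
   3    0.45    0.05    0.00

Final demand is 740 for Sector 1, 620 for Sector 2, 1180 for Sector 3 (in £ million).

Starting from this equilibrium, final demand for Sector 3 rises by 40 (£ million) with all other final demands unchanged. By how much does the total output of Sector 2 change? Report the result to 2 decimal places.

Δx_2 = 29.18

I − A =
  [   0.85     0.00    -0.10]
  [   0.00     0.60    -0.40]
  [  -0.45    -0.05     1.00]
Cofactors of I−A, C_ij = (−1)^(i+j)·(minor ij) (rows/columns in the sector order above):
  C_11 = (0.60)(1.00) − (-0.40)(-0.05) = 0.5800
  C_12 = −[(0.00)(1.00) − (-0.40)(-0.45)] = 0.1800
  C_13 = (0.00)(-0.05) − (0.60)(-0.45) = 0.2700
  C_21 = −[(0.00)(1.00) − (-0.10)(-0.05)] = 0.0050
  C_22 = (0.85)(1.00) − (-0.10)(-0.45) = 0.8050
  C_23 = −[(0.85)(-0.05) − (0.00)(-0.45)] = 0.0425
  C_31 = (0.00)(-0.40) − (-0.10)(0.60) = 0.0600
  C_32 = −[(0.85)(-0.40) − (-0.10)(0.00)] = 0.3400
  C_33 = (0.85)(0.60) − (0.00)(0.00) = 0.5100
det(I−A) = Σ_j (I−A)_1j·C_1j = (0.85)(0.5800) + (0.00)(0.1800) + (-0.10)(0.2700) = 0.4660
adj(I−A) = Cᵀ =
  [ 0.5800   0.0050   0.0600]
  [ 0.1800   0.8050   0.3400]
  [ 0.2700   0.0425   0.5100]
(I − A)⁻¹ = adj(I−A) / det(I−A) ≈
  [   1.2446     0.0107     0.1288]
  [   0.3863     1.7275     0.7296]
  [   0.5794     0.0912     1.0944]
Δx = (I − A)⁻¹ Δd with Δd having +40 in the Sector 3 component and 0 elsewhere.
So Δx_2 = L_23 · (+40), where L_23 = adj(I−A)_23 / det(I−A) = 0.3400 / 0.4660.
Δx_2 = 0.3400 × (+40) / 0.4660 = 13.60 / 0.4660 ≈ 29.18.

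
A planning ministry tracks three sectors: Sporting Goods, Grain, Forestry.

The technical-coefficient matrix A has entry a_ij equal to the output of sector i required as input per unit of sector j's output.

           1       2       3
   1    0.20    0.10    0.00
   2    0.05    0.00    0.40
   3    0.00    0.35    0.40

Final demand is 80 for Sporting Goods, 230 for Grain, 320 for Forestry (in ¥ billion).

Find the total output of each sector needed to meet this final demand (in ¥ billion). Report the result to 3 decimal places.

x_1 = 173.699, x_2 = 589.589, x_3 = 877.260

I − A =
  [   0.80    -0.10     0.00]
  [  -0.05     1.00    -0.40]
  [   0.00    -0.35     0.60]
Cofactors of I−A, C_ij = (−1)^(i+j)·(minor ij) (rows/columns in the sector order above):
  C_11 = (1.00)(0.60) − (-0.40)(-0.35) = 0.4600
  C_12 = −[(-0.05)(0.60) − (-0.40)(0.00)] = 0.0300
  C_13 = (-0.05)(-0.35) − (1.00)(0.00) = 0.0175
  C_21 = −[(-0.10)(0.60) − (0.00)(-0.35)] = 0.0600
  C_22 = (0.80)(0.60) − (0.00)(0.00) = 0.4800
  C_23 = −[(0.80)(-0.35) − (-0.10)(0.00)] = 0.2800
  C_31 = (-0.10)(-0.40) − (0.00)(1.00) = 0.0400
  C_32 = −[(0.80)(-0.40) − (0.00)(-0.05)] = 0.3200
  C_33 = (0.80)(1.00) − (-0.10)(-0.05) = 0.7950
det(I−A) = Σ_j (I−A)_1j·C_1j = (0.80)(0.4600) + (-0.10)(0.0300) + (0.00)(0.0175) = 0.3650
adj(I−A) = Cᵀ =
  [ 0.4600   0.0600   0.0400]
  [ 0.0300   0.4800   0.3200]
  [ 0.0175   0.2800   0.7950]
(I − A)⁻¹ = adj(I−A) / det(I−A) ≈
  [   1.2603     0.1644     0.1096]
  [   0.0822     1.3151     0.8767]
  [   0.0479     0.7671     2.1781]
x = (I − A)⁻¹ d = adj(I−A)·d / det(I−A), with det(I−A) = 0.3650:
  x_1 = (0.4600·80 + 0.0600·230 + 0.0400·320) / 0.3650 = 63.40 / 0.3650 ≈ 173.699
  x_2 = (0.0300·80 + 0.4800·230 + 0.3200·320) / 0.3650 = 215.20 / 0.3650 ≈ 589.589
  x_3 = (0.0175·80 + 0.2800·230 + 0.7950·320) / 0.3650 = 320.20 / 0.3650 ≈ 877.260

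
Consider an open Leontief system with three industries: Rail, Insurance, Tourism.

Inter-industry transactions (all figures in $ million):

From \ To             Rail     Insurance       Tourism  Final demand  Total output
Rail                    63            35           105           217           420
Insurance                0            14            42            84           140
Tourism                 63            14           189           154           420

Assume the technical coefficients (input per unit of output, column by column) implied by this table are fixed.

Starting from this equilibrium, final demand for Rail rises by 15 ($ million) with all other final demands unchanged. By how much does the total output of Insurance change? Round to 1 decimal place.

Technical coefficients a_ij = z_ij / X_j:
  a_RR = 63/420 = 0.15, a_IR = 0/420 = 0.00, a_TR = 63/420 = 0.15
  a_RI = 35/140 = 0.25, a_II = 14/140 = 0.10, a_TI = 14/140 = 0.10
  a_RT = 105/420 = 0.25, a_IT = 42/420 = 0.10, a_TT = 189/420 = 0.45
I − A =
  [   0.85    -0.25    -0.25]
  [   0.00     0.90    -0.10]
  [  -0.15    -0.10     0.55]
Cofactors of I−A, C_ij = (−1)^(i+j)·(minor ij) (rows/columns in the sector order above):
  C_11 = (0.90)(0.55) − (-0.10)(-0.10) = 0.4850
  C_12 = −[(0.00)(0.55) − (-0.10)(-0.15)] = 0.0150
  C_13 = (0.00)(-0.10) − (0.90)(-0.15) = 0.1350
  C_21 = −[(-0.25)(0.55) − (-0.25)(-0.10)] = 0.1625
  C_22 = (0.85)(0.55) − (-0.25)(-0.15) = 0.4300
  C_23 = −[(0.85)(-0.10) − (-0.25)(-0.15)] = 0.1225
  C_31 = (-0.25)(-0.10) − (-0.25)(0.90) = 0.2500
  C_32 = −[(0.85)(-0.10) − (-0.25)(0.00)] = 0.0850
  C_33 = (0.85)(0.90) − (-0.25)(0.00) = 0.7650
det(I−A) = Σ_j (I−A)_1j·C_1j = (0.85)(0.4850) + (-0.25)(0.0150) + (-0.25)(0.1350) = 0.37475
adj(I−A) = Cᵀ =
  [ 0.4850   0.1625   0.2500]
  [ 0.0150   0.4300   0.0850]
  [ 0.1350   0.1225   0.7650]
(I − A)⁻¹ = adj(I−A) / det(I−A) ≈
  [   1.2942     0.4336     0.6671]
  [   0.0400     1.1474     0.2268]
  [   0.3602     0.3269     2.0414]
Δx = (I − A)⁻¹ Δd with Δd having +15 in the Rail component and 0 elsewhere.
So Δx_I = L_IR · (+15), where L_IR = adj(I−A)_IR / det(I−A) = 0.0150 / 0.37475.
Δx_I = 0.0150 × (+15) / 0.37475 = 0.225 / 0.37475 ≈ 0.6.

Δx_I = 0.6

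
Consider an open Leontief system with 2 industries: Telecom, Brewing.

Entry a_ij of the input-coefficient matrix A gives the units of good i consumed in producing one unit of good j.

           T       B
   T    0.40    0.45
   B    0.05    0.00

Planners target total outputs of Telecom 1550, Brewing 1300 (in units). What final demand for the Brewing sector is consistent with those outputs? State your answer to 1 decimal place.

I − A =
  [   0.60    -0.45]
  [  -0.05     1.00]
d = (I − A) x:
  d_T = (+0.60)·1550 + (-0.45)·1300 = 345.0
  d_B = (-0.05)·1550 + (+1.00)·1300 = 1222.5

d_B = 1222.5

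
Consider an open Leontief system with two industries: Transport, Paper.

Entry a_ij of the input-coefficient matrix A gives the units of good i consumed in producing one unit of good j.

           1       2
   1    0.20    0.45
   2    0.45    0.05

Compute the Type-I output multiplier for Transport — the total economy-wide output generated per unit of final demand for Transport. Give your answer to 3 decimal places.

m_1 = 2.511

I − A =
  [   0.80    -0.45]
  [  -0.45     0.95]
det(I−A) = (0.80)(0.95) − (-0.45)(-0.45) = 0.5575
adj(I−A) = [[0.95, 0.45], [0.45, 0.80]]
(I − A)⁻¹ = adj(I−A) / det(I−A) ≈
  [   1.7040     0.8072]
  [   0.8072     1.4350]
The output multiplier for sector j is the column-j sum of the Leontief inverse (I − A)⁻¹ = adj(I−A) / det(I−A).
Column 1 of adj(I−A): (0.95, 0.45); det(I−A) = 0.5575.
m_1 = (0.95 + 0.45) / 0.5575 = 1.40 / 0.5575 ≈ 2.511.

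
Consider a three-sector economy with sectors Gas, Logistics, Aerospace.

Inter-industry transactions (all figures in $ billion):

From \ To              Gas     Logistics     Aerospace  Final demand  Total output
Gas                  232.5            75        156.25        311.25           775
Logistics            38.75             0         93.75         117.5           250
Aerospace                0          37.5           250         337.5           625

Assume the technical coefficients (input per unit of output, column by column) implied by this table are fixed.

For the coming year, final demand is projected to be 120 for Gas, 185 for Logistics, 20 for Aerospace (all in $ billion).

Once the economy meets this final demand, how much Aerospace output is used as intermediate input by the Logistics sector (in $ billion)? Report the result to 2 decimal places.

Technical coefficients a_ij = z_ij / X_j:
  a_GG = 232.5/775 = 0.30, a_LG = 38.75/775 = 0.05, a_AG = 0/775 = 0.00
  a_GL = 75/250 = 0.30, a_LL = 0/250 = 0.00, a_AL = 37.5/250 = 0.15
  a_GA = 156.25/625 = 0.25, a_LA = 93.75/625 = 0.15, a_AA = 250/625 = 0.40
I − A =
  [   0.70    -0.30    -0.25]
  [  -0.05     1.00    -0.15]
  [   0.00    -0.15     0.60]
Cofactors of I−A, C_ij = (−1)^(i+j)·(minor ij) (rows/columns in the sector order above):
  C_11 = (1.00)(0.60) − (-0.15)(-0.15) = 0.5775
  C_12 = −[(-0.05)(0.60) − (-0.15)(0.00)] = 0.0300
  C_13 = (-0.05)(-0.15) − (1.00)(0.00) = 0.0075
  C_21 = −[(-0.30)(0.60) − (-0.25)(-0.15)] = 0.2175
  C_22 = (0.70)(0.60) − (-0.25)(0.00) = 0.4200
  C_23 = −[(0.70)(-0.15) − (-0.30)(0.00)] = 0.1050
  C_31 = (-0.30)(-0.15) − (-0.25)(1.00) = 0.2950
  C_32 = −[(0.70)(-0.15) − (-0.25)(-0.05)] = 0.1175
  C_33 = (0.70)(1.00) − (-0.30)(-0.05) = 0.6850
det(I−A) = Σ_j (I−A)_1j·C_1j = (0.70)(0.5775) + (-0.30)(0.0300) + (-0.25)(0.0075) = 0.393375
adj(I−A) = Cᵀ =
  [ 0.5775   0.2175   0.2950]
  [ 0.0300   0.4200   0.1175]
  [ 0.0075   0.1050   0.6850]
(I − A)⁻¹ = adj(I−A) / det(I−A) ≈
  [   1.4681     0.5529     0.7499]
  [   0.0763     1.0677     0.2987]
  [   0.0191     0.2669     1.7413]
First solve x = (I − A)⁻¹ d = adj(I−A)·d / det(I−A); in particular x_L = (0.0300·120 + 0.4200·185 + 0.1175·20) / 0.393375 = 83.65 / 0.393375 ≈ 212.6470.
Intermediate flow from A to L: z_AL = a_AL · x_L = 0.15 × 83.65 / 0.393375 = 12.5475 / 0.393375 ≈ 31.90.

z_AL = 31.90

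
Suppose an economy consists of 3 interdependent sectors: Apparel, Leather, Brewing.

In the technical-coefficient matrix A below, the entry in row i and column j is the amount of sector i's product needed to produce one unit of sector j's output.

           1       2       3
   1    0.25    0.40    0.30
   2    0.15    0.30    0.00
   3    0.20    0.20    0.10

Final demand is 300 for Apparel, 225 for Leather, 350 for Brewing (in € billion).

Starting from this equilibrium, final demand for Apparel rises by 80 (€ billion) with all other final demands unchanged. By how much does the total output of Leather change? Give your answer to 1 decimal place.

I − A =
  [   0.75    -0.40    -0.30]
  [  -0.15     0.70     0.00]
  [  -0.20    -0.20     0.90]
Cofactors of I−A, C_ij = (−1)^(i+j)·(minor ij) (rows/columns in the sector order above):
  C_11 = (0.70)(0.90) − (0.00)(-0.20) = 0.6300
  C_12 = −[(-0.15)(0.90) − (0.00)(-0.20)] = 0.1350
  C_13 = (-0.15)(-0.20) − (0.70)(-0.20) = 0.1700
  C_21 = −[(-0.40)(0.90) − (-0.30)(-0.20)] = 0.4200
  C_22 = (0.75)(0.90) − (-0.30)(-0.20) = 0.6150
  C_23 = −[(0.75)(-0.20) − (-0.40)(-0.20)] = 0.2300
  C_31 = (-0.40)(0.00) − (-0.30)(0.70) = 0.2100
  C_32 = −[(0.75)(0.00) − (-0.30)(-0.15)] = 0.0450
  C_33 = (0.75)(0.70) − (-0.40)(-0.15) = 0.4650
det(I−A) = Σ_j (I−A)_1j·C_1j = (0.75)(0.6300) + (-0.40)(0.1350) + (-0.30)(0.1700) = 0.3675
adj(I−A) = Cᵀ =
  [ 0.6300   0.4200   0.2100]
  [ 0.1350   0.6150   0.0450]
  [ 0.1700   0.2300   0.4650]
(I − A)⁻¹ = adj(I−A) / det(I−A) ≈
  [   1.7143     1.1429     0.5714]
  [   0.3673     1.6735     0.1224]
  [   0.4626     0.6259     1.2653]
Δx = (I − A)⁻¹ Δd with Δd having +80 in the Apparel component and 0 elsewhere.
So Δx_2 = L_21 · (+80), where L_21 = adj(I−A)_21 / det(I−A) = 0.1350 / 0.3675.
Δx_2 = 0.1350 × (+80) / 0.3675 = 10.80 / 0.3675 ≈ 29.4.

Δx_2 = 29.4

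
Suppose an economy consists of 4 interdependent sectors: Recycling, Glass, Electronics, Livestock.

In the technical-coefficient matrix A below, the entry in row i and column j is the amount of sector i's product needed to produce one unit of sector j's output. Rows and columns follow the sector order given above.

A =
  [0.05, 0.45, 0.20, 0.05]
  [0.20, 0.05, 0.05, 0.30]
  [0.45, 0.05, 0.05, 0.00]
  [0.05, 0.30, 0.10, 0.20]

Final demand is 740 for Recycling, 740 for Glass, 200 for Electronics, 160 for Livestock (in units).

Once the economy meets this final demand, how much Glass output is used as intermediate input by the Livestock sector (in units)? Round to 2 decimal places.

I − A =
  [   0.95    -0.45    -0.20    -0.05]
  [  -0.20     0.95    -0.05    -0.30]
  [  -0.45    -0.05     0.95     0.00]
  [  -0.05    -0.30    -0.10     0.80]
Compute the cofactors C_ij = (−1)^(i+j)·(3×3 minor ij) of I−A; the adjugate is their transpose:
adj(I−A) = Cᵀ =
  [ 0.633000   0.364500   0.171000   0.176250]
  [ 0.197750   0.645375   0.102375   0.254375]
  [ 0.310250   0.206625   0.552375   0.096875]
  [ 0.152500   0.290625   0.118125   0.671875]
det(I−A) = Σ_j (I−A)_1j·C_1j = (0.95)(0.633000) + (-0.45)(0.197750) + (-0.20)(0.310250) + (-0.05)(0.152500) = 0.4426875
(I − A)⁻¹ = adj(I−A) / det(I−A) ≈
  [   1.4299     0.8234     0.3863     0.3981]
  [   0.4467     1.4579     0.2313     0.5746]
  [   0.7008     0.4668     1.2478     0.2188]
  [   0.3445     0.6565     0.2668     1.5177]
First solve x = (I − A)⁻¹ d = adj(I−A)·d / det(I−A); in particular x_4 = (0.152500·740 + 0.290625·740 + 0.118125·200 + 0.671875·160) / 0.4426875 = 459.0375 / 0.4426875 ≈ 1036.9335.
Intermediate flow from 2 to 4: z_24 = a_24 · x_4 = 0.30 × 459.0375 / 0.4426875 = 137.71125 / 0.4426875 ≈ 311.08.

z_24 = 311.08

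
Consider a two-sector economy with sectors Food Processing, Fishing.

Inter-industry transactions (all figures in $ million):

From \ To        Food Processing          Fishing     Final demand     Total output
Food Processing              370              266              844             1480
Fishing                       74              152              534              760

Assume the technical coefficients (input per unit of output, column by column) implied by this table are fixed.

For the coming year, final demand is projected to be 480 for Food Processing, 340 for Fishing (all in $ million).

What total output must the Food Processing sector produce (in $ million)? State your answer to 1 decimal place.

x_1 = 863.5

Technical coefficients a_ij = z_ij / X_j:
  a_11 = 370/1480 = 0.25, a_21 = 74/1480 = 0.05
  a_12 = 266/760 = 0.35, a_22 = 152/760 = 0.20
I − A =
  [   0.75    -0.35]
  [  -0.05     0.80]
det(I−A) = (0.75)(0.80) − (-0.35)(-0.05) = 0.5825
adj(I−A) = [[0.80, 0.35], [0.05, 0.75]]
(I − A)⁻¹ = adj(I−A) / det(I−A) ≈
  [   1.3734     0.6009]
  [   0.0858     1.2876]
x = (I − A)⁻¹ d = adj(I−A)·d / det(I−A), with det(I−A) = 0.5825:
  x_1 = (0.80·480 + 0.35·340) / 0.5825 = 503.00 / 0.5825 ≈ 863.5
  x_2 = (0.05·480 + 0.75·340) / 0.5825 = 279.00 / 0.5825 ≈ 479.0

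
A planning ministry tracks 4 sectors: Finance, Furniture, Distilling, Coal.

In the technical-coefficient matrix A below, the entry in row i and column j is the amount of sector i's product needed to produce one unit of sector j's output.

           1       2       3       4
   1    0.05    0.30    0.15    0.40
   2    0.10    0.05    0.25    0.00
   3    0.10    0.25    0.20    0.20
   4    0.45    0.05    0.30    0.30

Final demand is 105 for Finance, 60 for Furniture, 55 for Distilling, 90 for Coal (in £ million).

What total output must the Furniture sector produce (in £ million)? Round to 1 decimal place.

x_2 = 204.0

I − A =
  [   0.95    -0.30    -0.15    -0.40]
  [  -0.10     0.95    -0.25     0.00]
  [  -0.10    -0.25     0.80    -0.20]
  [  -0.45    -0.05    -0.30     0.70]
Compute the cofactors C_ij = (−1)^(i+j)·(3×3 minor ij) of I−A; the adjugate is their transpose:
adj(I−A) = Cᵀ =
  [ 0.428750   0.223750   0.271250   0.322500]
  [ 0.090000   0.295000   0.143750   0.092500]
  [ 0.170500   0.180750   0.437750   0.222500]
  [ 0.355125   0.242375   0.372250   0.613125]
det(I−A) = Σ_j (I−A)_1j·C_1j = (0.95)(0.428750) + (-0.30)(0.090000) + (-0.15)(0.170500) + (-0.40)(0.355125) = 0.2126875
(I − A)⁻¹ = adj(I−A) / det(I−A) ≈
  [   2.0159     1.0520     1.2753     1.5163]
  [   0.4232     1.3870     0.6759     0.4349]
  [   0.8016     0.8498     2.0582     1.0461]
  [   1.6697     1.1396     1.7502     2.8828]
x = (I − A)⁻¹ d = adj(I−A)·d / det(I−A), with det(I−A) = 0.2126875:
  x_1 = (0.428750·105 + 0.223750·60 + 0.271250·55 + 0.322500·90) / 0.2126875 = 102.3875 / 0.2126875 ≈ 481.4
  x_2 = (0.090000·105 + 0.295000·60 + 0.143750·55 + 0.092500·90) / 0.2126875 = 43.38125 / 0.2126875 ≈ 204.0
  x_3 = (0.170500·105 + 0.180750·60 + 0.437750·55 + 0.222500·90) / 0.2126875 = 72.84875 / 0.2126875 ≈ 342.5
  x_4 = (0.355125·105 + 0.242375·60 + 0.372250·55 + 0.613125·90) / 0.2126875 = 127.485625 / 0.2126875 ≈ 599.4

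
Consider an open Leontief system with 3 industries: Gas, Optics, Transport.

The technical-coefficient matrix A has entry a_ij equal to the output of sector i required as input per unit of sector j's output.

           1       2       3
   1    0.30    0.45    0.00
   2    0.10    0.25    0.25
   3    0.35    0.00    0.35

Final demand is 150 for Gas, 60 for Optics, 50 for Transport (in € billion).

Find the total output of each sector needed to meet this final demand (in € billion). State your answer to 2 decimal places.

I − A =
  [   0.70    -0.45     0.00]
  [  -0.10     0.75    -0.25]
  [  -0.35     0.00     0.65]
Cofactors of I−A, C_ij = (−1)^(i+j)·(minor ij) (rows/columns in the sector order above):
  C_11 = (0.75)(0.65) − (-0.25)(0.00) = 0.4875
  C_12 = −[(-0.10)(0.65) − (-0.25)(-0.35)] = 0.1525
  C_13 = (-0.10)(0.00) − (0.75)(-0.35) = 0.2625
  C_21 = −[(-0.45)(0.65) − (0.00)(0.00)] = 0.2925
  C_22 = (0.70)(0.65) − (0.00)(-0.35) = 0.4550
  C_23 = −[(0.70)(0.00) − (-0.45)(-0.35)] = 0.1575
  C_31 = (-0.45)(-0.25) − (0.00)(0.75) = 0.1125
  C_32 = −[(0.70)(-0.25) − (0.00)(-0.10)] = 0.1750
  C_33 = (0.70)(0.75) − (-0.45)(-0.10) = 0.4800
det(I−A) = Σ_j (I−A)_1j·C_1j = (0.70)(0.4875) + (-0.45)(0.1525) + (0.00)(0.2625) = 0.272625
adj(I−A) = Cᵀ =
  [ 0.4875   0.2925   0.1125]
  [ 0.1525   0.4550   0.1750]
  [ 0.2625   0.1575   0.4800]
(I − A)⁻¹ = adj(I−A) / det(I−A) ≈
  [   1.7882     1.0729     0.4127]
  [   0.5594     1.6690     0.6419]
  [   0.9629     0.5777     1.7607]
x = (I − A)⁻¹ d = adj(I−A)·d / det(I−A), with det(I−A) = 0.272625:
  x_1 = (0.4875·150 + 0.2925·60 + 0.1125·50) / 0.272625 = 96.30 / 0.272625 ≈ 353.23
  x_2 = (0.1525·150 + 0.4550·60 + 0.1750·50) / 0.272625 = 58.925 / 0.272625 ≈ 216.14
  x_3 = (0.2625·150 + 0.1575·60 + 0.4800·50) / 0.272625 = 72.825 / 0.272625 ≈ 267.13

x_1 = 353.23, x_2 = 216.14, x_3 = 267.13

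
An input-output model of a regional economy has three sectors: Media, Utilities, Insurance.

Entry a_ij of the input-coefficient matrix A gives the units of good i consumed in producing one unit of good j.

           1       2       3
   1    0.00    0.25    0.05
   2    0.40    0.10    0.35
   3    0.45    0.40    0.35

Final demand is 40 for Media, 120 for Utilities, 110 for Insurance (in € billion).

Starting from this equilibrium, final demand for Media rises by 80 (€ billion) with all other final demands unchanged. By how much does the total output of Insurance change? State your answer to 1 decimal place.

I − A =
  [   1.00    -0.25    -0.05]
  [  -0.40     0.90    -0.35]
  [  -0.45    -0.40     0.65]
Cofactors of I−A, C_ij = (−1)^(i+j)·(minor ij) (rows/columns in the sector order above):
  C_11 = (0.90)(0.65) − (-0.35)(-0.40) = 0.4450
  C_12 = −[(-0.40)(0.65) − (-0.35)(-0.45)] = 0.4175
  C_13 = (-0.40)(-0.40) − (0.90)(-0.45) = 0.5650
  C_21 = −[(-0.25)(0.65) − (-0.05)(-0.40)] = 0.1825
  C_22 = (1.00)(0.65) − (-0.05)(-0.45) = 0.6275
  C_23 = −[(1.00)(-0.40) − (-0.25)(-0.45)] = 0.5125
  C_31 = (-0.25)(-0.35) − (-0.05)(0.90) = 0.1325
  C_32 = −[(1.00)(-0.35) − (-0.05)(-0.40)] = 0.3700
  C_33 = (1.00)(0.90) − (-0.25)(-0.40) = 0.8000
det(I−A) = Σ_j (I−A)_1j·C_1j = (1.00)(0.4450) + (-0.25)(0.4175) + (-0.05)(0.5650) = 0.312375
adj(I−A) = Cᵀ =
  [ 0.4450   0.1825   0.1325]
  [ 0.4175   0.6275   0.3700]
  [ 0.5650   0.5125   0.8000]
(I − A)⁻¹ = adj(I−A) / det(I−A) ≈
  [   1.4246     0.5842     0.4242]
  [   1.3365     2.0088     1.1845]
  [   1.8087     1.6407     2.5610]
Δx = (I − A)⁻¹ Δd with Δd having +80 in the Media component and 0 elsewhere.
So Δx_3 = L_31 · (+80), where L_31 = adj(I−A)_31 / det(I−A) = 0.5650 / 0.312375.
Δx_3 = 0.5650 × (+80) / 0.312375 = 45.20 / 0.312375 ≈ 144.7.

Δx_3 = 144.7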